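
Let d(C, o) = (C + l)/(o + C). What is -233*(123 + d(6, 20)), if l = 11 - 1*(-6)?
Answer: -750493/26 ≈ -28865.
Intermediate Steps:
l = 17 (l = 11 + 6 = 17)
d(C, o) = (17 + C)/(C + o) (d(C, o) = (C + 17)/(o + C) = (17 + C)/(C + o))
-233*(123 + d(6, 20)) = -233*(123 + (17 + 6)/(6 + 20)) = -233*(123 + 23/26) = -233*3221/26 = -750493/26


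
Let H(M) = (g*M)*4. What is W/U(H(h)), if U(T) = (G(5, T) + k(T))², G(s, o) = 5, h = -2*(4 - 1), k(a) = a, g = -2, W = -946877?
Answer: -946877/2809 ≈ -337.09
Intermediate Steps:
h = -6 (h = -2*3 = -6)
H(M) = -8*M (H(M) = -2*M*4 = -8*M)
U(T) = (5 + T)²
W/U(H(h)) = -946877/(5 - 8*(-6))² = -946877/(5 + 48)² = -946877/(53²) = -946877/2809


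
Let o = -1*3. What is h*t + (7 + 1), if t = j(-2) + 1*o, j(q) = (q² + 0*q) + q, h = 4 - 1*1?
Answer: 5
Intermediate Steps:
h = 3 (h = 4 - 1 = 3)
j(q) = q + q² (j(q) = (q² + 0) + q = q² + q = q + q²)
o = -3
t = -1 (t = -2*(1 - 2) + 1*(-3) = -2*(-1) - 3 = 2 - 3 = -1)
h*t + (7 + 1) = 3*(-1) + (7 + 1) = -3 + 8 = 5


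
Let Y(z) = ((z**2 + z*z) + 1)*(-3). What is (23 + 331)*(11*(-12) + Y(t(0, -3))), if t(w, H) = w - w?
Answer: -47790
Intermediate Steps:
t(w, H) = 0
Y(z) = -3 - 6*z**2 (Y(z) = ((z**2 + z**2) + 1)*(-3) = (2*z**2 + 1)*(-3) = (1 + 2*z**2)*(-3) = -3 - 6*z**2)
(23 + 331)*(11*(-12) + Y(t(0, -3))) = (23 + 331)*(11*(-12) + (-3 - 6*0**2)) = 354*(-132 + (-3 - 6*0)) = 354*(-132 + (-3 + 0)) = 354*(-132 - 3) = 354*(-135) = -47790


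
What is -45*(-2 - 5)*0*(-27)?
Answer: 0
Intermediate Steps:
-45*(-2 - 5)*0*(-27) = -(-315)*0*(-27) = -45*0*(-27) = 0*(-27) = 0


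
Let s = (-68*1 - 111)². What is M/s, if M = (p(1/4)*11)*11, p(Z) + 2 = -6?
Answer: -968/32041 ≈ -0.030211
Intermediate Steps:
p(Z) = -8 (p(Z) = -2 - 6 = -8)
s = 32041 (s = (-68 - 111)² = (-179)² = 32041)
M = -968 (M = -8*11*11 = -88*11 = -968)
M/s = -968/32041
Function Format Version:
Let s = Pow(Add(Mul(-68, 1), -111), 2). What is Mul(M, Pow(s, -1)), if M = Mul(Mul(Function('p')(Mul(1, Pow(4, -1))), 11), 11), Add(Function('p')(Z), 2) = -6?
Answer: Rational(-968, 32041) ≈ -0.030211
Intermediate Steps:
Function('p')(Z) = -8 (Function('p')(Z) = Add(-2, -6) = -8)
s = 32041 (s = Pow(Add(-68, -111), 2) = Pow(-179, 2) = 32041)
M = -968 (M = Mul(Mul(-8, 11), 11) = Mul(-88, 11) = -968)
Mul(M, Pow(s, -1)) = Mul(-968, Pow(32041, -1)) = Mul(-968, Rational(1, 32041)) = Rational(-968, 32041)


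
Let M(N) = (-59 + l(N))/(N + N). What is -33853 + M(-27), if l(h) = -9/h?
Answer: -2742005/81 ≈ -33852.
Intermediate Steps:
M(N) = (-59 - 9/N)/(2*N) (M(N) = (-59 - 9/N)/(N + N) = (-59 - 9/N)/((2*N)) = (-59 - 9/N)*(1/(2*N)) = (-59 - 9/N)/(2*N))
-33853 + M(-27) = -33853 + (½)*(-9 - 59*(-27))/(-27)² = -33853 + (½)*(1/729)*(-9 + 1593) = -33853 + (½)*(1/729)*1584 = -33853 + 88/81 = -2742005/81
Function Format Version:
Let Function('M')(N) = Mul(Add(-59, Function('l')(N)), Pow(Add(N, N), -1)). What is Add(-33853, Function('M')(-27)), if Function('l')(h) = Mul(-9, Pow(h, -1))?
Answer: Rational(-2742005, 81) ≈ -33852.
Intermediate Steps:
Function('M')(N) = Mul(Rational(1, 2), Pow(N, -1), Add(-59, Mul(-9, Pow(N, -1)))) (Function('M')(N) = Mul(Add(-59, Mul(-9, Pow(N, -1))), Pow(Add(N, N), -1)) = Mul(Add(-59, Mul(-9, Pow(N, -1))), Pow(Mul(2, N), -1)) = Mul(Add(-59, Mul(-9, Pow(N, -1))), Mul(Rational(1, 2), Pow(N, -1))) = Mul(Rational(1, 2), Pow(N, -1), Add(-59, Mul(-9, Pow(N, -1)))))
Add(-33853, Function('M')(-27)) = Add(-33853, Mul(Rational(1, 2), Pow(-27, -2), Add(-9, Mul(-59, -27)))) = Add(-33853, Mul(Rational(1, 2), Rational(1, 729), Add(-9, 1593))) = Add(-33853, Mul(Rational(1, 2), Rational(1, 729), 1584)) = Add(-33853, Rational(88, 81)) = Rational(-2742005, 81)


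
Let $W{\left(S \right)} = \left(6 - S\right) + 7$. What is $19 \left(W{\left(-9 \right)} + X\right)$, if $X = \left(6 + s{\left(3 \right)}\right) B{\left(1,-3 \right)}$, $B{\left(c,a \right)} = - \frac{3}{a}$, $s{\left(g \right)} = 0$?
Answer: $532$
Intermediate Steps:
$X = 6$ ($X = \left(6 + 0\right) \left(- \frac{3}{-3}\right) = 6 \left(\left(-3\right) \left(- \frac{1}{3}\right)\right) = 6 \cdot 1 = 6$)
$W{\left(S \right)} = 13 - S$
$19 \left(W{\left(-9 \right)} + X\right) = 19 \left(\left(13 - -9\right) + 6\right) = 19 \left(\left(13 + 9\right) + 6\right) = 19 \left(22 + 6\right) = 19 \cdot 28 = 532$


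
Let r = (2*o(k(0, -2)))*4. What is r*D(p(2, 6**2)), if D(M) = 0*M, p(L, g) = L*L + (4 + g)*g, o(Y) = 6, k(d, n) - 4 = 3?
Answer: 0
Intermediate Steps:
k(d, n) = 7 (k(d, n) = 4 + 3 = 7)
p(L, g) = L**2 + g*(4 + g)
r = 48 (r = (2*6)*4 = 12*4 = 48)
D(M) = 0
r*D(p(2, 6**2)) = 48*0 = 0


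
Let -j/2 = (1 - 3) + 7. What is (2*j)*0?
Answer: 0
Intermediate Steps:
j = -10 (j = -2*((1 - 3) + 7) = -2*(-2 + 7) = -2*5 = -10)
(2*j)*0 = (2*(-10))*0 = -20*0 = 0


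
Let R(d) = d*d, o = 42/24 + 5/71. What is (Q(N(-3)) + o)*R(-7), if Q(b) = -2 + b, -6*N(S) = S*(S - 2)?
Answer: -37289/284 ≈ -131.30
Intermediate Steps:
o = 517/284 (o = 42*(1/24) + 5*(1/71) = 7/4 + 5/71 = 517/284 ≈ 1.8204)
N(S) = -S*(-2 + S)/6 (N(S) = -S*(S - 2)/6 = -S*(-2 + S)/6)
R(d) = d²
(Q(N(-3)) + o)*R(-7) = ((-2 + (⅙)*(-3)*(2 - 1*(-3))) + 517/284)*(-7)² = ((-2 + (⅙)*(-3)*(2 + 3)) + 517/284)*49 = ((-2 + (⅙)*(-3)*5) + 517/284)*49 = ((-2 - 5/2) + 517/284)*49 = (-9/2 + 517/284)*49 = -761/284*49 = -37289/284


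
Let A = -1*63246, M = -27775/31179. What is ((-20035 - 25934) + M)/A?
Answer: 716647613/985973517 ≈ 0.72684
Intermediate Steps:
M = -27775/31179 (M = -27775*1/31179 = -27775/31179 ≈ -0.89082)
A = -63246
((-20035 - 25934) + M)/A = ((-20035 - 25934) - 27775/31179)/(-63246) = (-45969 - 27775/31179)*(-1/63246) = -1433295226/31179*(-1/63246) = 716647613/985973517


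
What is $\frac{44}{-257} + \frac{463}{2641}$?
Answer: $\frac{2787}{678737} \approx 0.0041062$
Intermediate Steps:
$\frac{44}{-257} + \frac{463}{2641} = 44 \left(- \frac{1}{257}\right) + 463 \cdot \frac{1}{2641} = - \frac{44}{257} + \frac{463}{2641} = \frac{2787}{678737}$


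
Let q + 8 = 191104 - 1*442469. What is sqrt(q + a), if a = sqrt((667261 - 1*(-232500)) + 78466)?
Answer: sqrt(-251373 + sqrt(978227)) ≈ 500.38*I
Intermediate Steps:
a = sqrt(978227) (a = sqrt((667261 + 232500) + 78466) = sqrt(899761 + 78466) = sqrt(978227) ≈ 989.05)
q = -251373 (q = -8 + (191104 - 1*442469) = -8 + (191104 - 442469) = -8 - 251365 = -251373)
sqrt(q + a) = sqrt(-251373 + sqrt(978227))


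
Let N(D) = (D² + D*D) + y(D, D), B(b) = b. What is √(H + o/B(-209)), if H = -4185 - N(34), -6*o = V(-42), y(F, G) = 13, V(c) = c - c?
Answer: I*√6510 ≈ 80.685*I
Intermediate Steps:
V(c) = 0
o = 0 (o = -⅙*0 = 0)
N(D) = 13 + 2*D² (N(D) = (D² + D*D) + 13 = (D² + D²) + 13 = 2*D² + 13 = 13 + 2*D²)
H = -6510 (H = -4185 - (13 + 2*34²) = -4185 - (13 + 2*1156) = -4185 - (13 + 2312) = -4185 - 1*2325 = -4185 - 2325 = -6510)
√(H + o/B(-209)) = √(-6510 + 0/(-209)) = √(-6510 + 0*(-1/209)) = √(-6510 + 0) = √(-6510) = I*√6510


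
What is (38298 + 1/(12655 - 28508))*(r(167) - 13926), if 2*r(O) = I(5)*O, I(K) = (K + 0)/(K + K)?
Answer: -33718633824641/63412 ≈ -5.3174e+8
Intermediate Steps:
I(K) = ½ (I(K) = K/((2*K)) = K*(1/(2*K)) = ½)
r(O) = O/4 (r(O) = (O/2)/2 = O/4)
(38298 + 1/(12655 - 28508))*(r(167) - 13926) = (38298 + 1/(12655 - 28508))*((¼)*167 - 13926) = (38298 + 1/(-15853))*(167/4 - 13926) = (38298 - 1/15853)*(-55537/4) = (607138193/15853)*(-55537/4) = -33718633824641/63412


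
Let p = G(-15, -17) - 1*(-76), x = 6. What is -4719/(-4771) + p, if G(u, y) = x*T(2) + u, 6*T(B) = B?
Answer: 23484/367 ≈ 63.989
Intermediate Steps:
T(B) = B/6
G(u, y) = 2 + u (G(u, y) = 6*((1/6)*2) + u = 6*(1/3) + u = 2 + u)
p = 63 (p = (2 - 15) - 1*(-76) = -13 + 76 = 63)
-4719/(-4771) + p = -4719/(-4771) + 63 = -4719*(-1/4771) + 63 = 363/367 + 63 = 23484/367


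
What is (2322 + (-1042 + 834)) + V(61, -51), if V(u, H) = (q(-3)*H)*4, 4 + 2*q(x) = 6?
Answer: 1910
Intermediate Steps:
q(x) = 1 (q(x) = -2 + (½)*6 = -2 + 3 = 1)
V(u, H) = 4*H (V(u, H) = (1*H)*4 = H*4 = 4*H)
(2322 + (-1042 + 834)) + V(61, -51) = (2322 + (-1042 + 834)) + 4*(-51) = (2322 - 208) - 204 = 2114 - 204 = 1910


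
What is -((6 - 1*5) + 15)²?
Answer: -256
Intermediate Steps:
-((6 - 1*5) + 15)² = -((6 - 5) + 15)² = -(1 + 15)² = -1*16² = -1*256 = -256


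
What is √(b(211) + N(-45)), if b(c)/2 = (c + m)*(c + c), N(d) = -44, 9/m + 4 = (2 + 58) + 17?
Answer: 2*√237332417/73 ≈ 422.07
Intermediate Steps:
m = 9/73 (m = 9/(-4 + ((2 + 58) + 17)) = 9/(-4 + (60 + 17)) = 9/(-4 + 77) = 9/73 ≈ 0.12329)
b(c) = 4*c*(9/73 + c) (b(c) = 2*((c + 9/73)*(c + c)) = 2*((9/73 + c)*(2*c)) = 2*(2*c*(9/73 + c)) = 4*c*(9/73 + c))
√(b(211) + N(-45)) = √((4/73)*211*(9 + 73*211) - 44) = √((4/73)*211*(9 + 15403) - 44) = √((4/73)*211*15412 - 44) = √(13007728/73 - 44) = √(13004516/73) = 2*√237332417/73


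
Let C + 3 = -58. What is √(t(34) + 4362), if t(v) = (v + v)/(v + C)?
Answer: √353118/9 ≈ 66.026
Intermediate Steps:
C = -61 (C = -3 - 58 = -61)
t(v) = 2*v/(-61 + v) (t(v) = (v + v)/(v - 61) = (2*v)/(-61 + v) = 2*v/(-61 + v))
√(t(34) + 4362) = √(2*34/(-61 + 34) + 4362) = √(2*34/(-27) + 4362) = √(2*34*(-1/27) + 4362) = √(-68/27 + 4362) = √(117706/27) = √353118/9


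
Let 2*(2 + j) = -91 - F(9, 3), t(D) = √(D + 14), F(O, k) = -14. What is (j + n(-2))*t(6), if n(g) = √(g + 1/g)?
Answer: √5*(-81 + I*√10) ≈ -181.12 + 7.0711*I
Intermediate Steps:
t(D) = √(14 + D)
j = -81/2 (j = -2 + (-91 - 1*(-14))/2 = -2 + (-91 + 14)/2 = -2 + (½)*(-77) = -2 - 77/2 = -81/2 ≈ -40.500)
(j + n(-2))*t(6) = (-81/2 + √(-2 + 1/(-2)))*√(14 + 6) = (-81/2 + √(-2 - ½))*√20 = (-81/2 + √(-5/2))*(2*√5) = (-81/2 + I*√10/2)*(2*√5) = 2*√5*(-81/2 + I*√10/2)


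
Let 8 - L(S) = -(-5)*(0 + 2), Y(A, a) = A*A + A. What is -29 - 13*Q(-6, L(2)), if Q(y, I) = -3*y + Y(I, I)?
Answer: -289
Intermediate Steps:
Y(A, a) = A + A² (Y(A, a) = A² + A = A + A²)
L(S) = -2 (L(S) = 8 - (-1)*(-5*(0 + 2)) = 8 - (-1)*(-5*2) = 8 - (-1)*(-10) = 8 - 1*10 = 8 - 10 = -2)
Q(y, I) = -3*y + I*(1 + I)
-29 - 13*Q(-6, L(2)) = -29 - 13*(-3*(-6) - 2*(1 - 2)) = -29 - 13*(18 - 2*(-1)) = -29 - 13*(18 + 2) = -29 - 13*20 = -29 - 260 = -289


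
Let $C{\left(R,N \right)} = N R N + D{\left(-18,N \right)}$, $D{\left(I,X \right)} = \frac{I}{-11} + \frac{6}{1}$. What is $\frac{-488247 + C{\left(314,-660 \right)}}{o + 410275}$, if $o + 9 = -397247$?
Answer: $\frac{1499191767}{143209} \approx 10469.0$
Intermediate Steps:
$D{\left(I,X \right)} = 6 - \frac{I}{11}$ ($D{\left(I,X \right)} = I \left(- \frac{1}{11}\right) + 6 \cdot 1 = - \frac{I}{11} + 6 = 6 - \frac{I}{11}$)
$C{\left(R,N \right)} = \frac{84}{11} + R N^{2}$ ($C{\left(R,N \right)} = N R N + \left(6 - - \frac{18}{11}\right) = R N^{2} + \left(6 + \frac{18}{11}\right) = R N^{2} + \frac{84}{11} = \frac{84}{11} + R N^{2}$)
$o = -397256$ ($o = -9 - 397247 = -397256$)
$\frac{-488247 + C{\left(314,-660 \right)}}{o + 410275} = \frac{-488247 + \left(\frac{84}{11} + 314 \left(-660\right)^{2}\right)}{-397256 + 410275} = \frac{-488247 + \left(\frac{84}{11} + 314 \cdot 435600\right)}{13019} = \left(-488247 + \left(\frac{84}{11} + 136778400\right)\right) \frac{1}{13019} = \left(-488247 + \frac{1504562484}{11}\right) \frac{1}{13019} = \frac{1499191767}{11} \cdot \frac{1}{13019} = \frac{1499191767}{143209}$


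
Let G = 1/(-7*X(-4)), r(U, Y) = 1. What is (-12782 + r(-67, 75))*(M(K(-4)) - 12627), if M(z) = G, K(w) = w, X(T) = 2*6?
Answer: 13556410489/84 ≈ 1.6139e+8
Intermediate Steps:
X(T) = 12
G = -1/84 (G = 1/(-7*12) = 1/(-84) = -1/84 ≈ -0.011905)
M(z) = -1/84
(-12782 + r(-67, 75))*(M(K(-4)) - 12627) = (-12782 + 1)*(-1/84 - 12627) = -12781*(-1060669/84) = 13556410489/84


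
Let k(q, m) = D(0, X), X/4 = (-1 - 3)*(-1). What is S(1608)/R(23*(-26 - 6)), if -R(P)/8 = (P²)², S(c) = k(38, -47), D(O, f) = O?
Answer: 0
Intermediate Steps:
X = 16 (X = 4*((-1 - 3)*(-1)) = 4*(-4*(-1)) = 4*4 = 16)
k(q, m) = 0
S(c) = 0
R(P) = -8*P⁴
S(1608)/R(23*(-26 - 6)) = 0/((-8*279841*(-26 - 6)⁴)) = 0/((-8*(23*(-32))⁴)) = 0/((-8*(-736)⁴)) = 0/((-8*293434556416)) = 0/(-2347476451328) = 0*(-1/2347476451328) = 0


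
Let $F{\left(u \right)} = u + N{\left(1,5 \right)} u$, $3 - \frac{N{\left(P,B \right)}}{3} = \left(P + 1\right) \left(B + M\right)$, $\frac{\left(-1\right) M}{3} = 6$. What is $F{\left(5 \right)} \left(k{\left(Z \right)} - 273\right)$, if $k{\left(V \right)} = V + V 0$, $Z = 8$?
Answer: $-116600$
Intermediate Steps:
$M = -18$ ($M = \left(-3\right) 6 = -18$)
$N{\left(P,B \right)} = 9 - 3 \left(1 + P\right) \left(-18 + B\right)$ ($N{\left(P,B \right)} = 9 - 3 \left(P + 1\right) \left(B - 18\right) = 9 - 3 \left(1 + P\right) \left(-18 + B\right)$)
$k{\left(V \right)} = V$ ($k{\left(V \right)} = V + 0 = V$)
$F{\left(u \right)} = 88 u$ ($F{\left(u \right)} = u + \left(63 - 15 + 54 \cdot 1 - 15 \cdot 1\right) u = u + \left(63 - 15 + 54 - 15\right) u = u + 87 u = 88 u$)
$F{\left(5 \right)} \left(k{\left(Z \right)} - 273\right) = 88 \cdot 5 \left(8 - 273\right) = 440 \left(-265\right) = -116600$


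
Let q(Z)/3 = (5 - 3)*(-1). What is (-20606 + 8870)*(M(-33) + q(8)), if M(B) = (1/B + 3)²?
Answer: -4003280/121 ≈ -33085.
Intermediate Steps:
q(Z) = -6 (q(Z) = 3*((5 - 3)*(-1)) = 3*(2*(-1)) = 3*(-2) = -6)
M(B) = (3 + 1/B)²
(-20606 + 8870)*(M(-33) + q(8)) = (-20606 + 8870)*((1 + 3*(-33))²/(-33)² - 6) = -11736*((1 - 99)²/1089 - 6) = -11736*((1/1089)*(-98)² - 6) = -11736*((1/1089)*9604 - 6) = -11736*(9604/1089 - 6) = -11736*3070/1089 = -4003280/121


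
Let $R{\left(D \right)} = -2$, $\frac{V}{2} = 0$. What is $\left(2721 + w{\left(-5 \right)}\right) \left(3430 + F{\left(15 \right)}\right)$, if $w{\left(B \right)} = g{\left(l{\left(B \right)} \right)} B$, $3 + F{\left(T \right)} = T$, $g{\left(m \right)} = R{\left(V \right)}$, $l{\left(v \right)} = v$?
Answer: $9400102$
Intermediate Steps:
$V = 0$ ($V = 2 \cdot 0 = 0$)
$g{\left(m \right)} = -2$
$F{\left(T \right)} = -3 + T$
$w{\left(B \right)} = - 2 B$
$\left(2721 + w{\left(-5 \right)}\right) \left(3430 + F{\left(15 \right)}\right) = \left(2721 - -10\right) \left(3430 + \left(-3 + 15\right)\right) = \left(2721 + 10\right) \left(3430 + 12\right) = 2731 \cdot 3442 = 9400102$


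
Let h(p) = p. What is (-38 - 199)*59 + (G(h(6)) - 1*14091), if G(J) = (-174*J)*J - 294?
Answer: -34632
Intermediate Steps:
G(J) = -294 - 174*J² (G(J) = -174*J² - 294 = -294 - 174*J²)
(-38 - 199)*59 + (G(h(6)) - 1*14091) = (-38 - 199)*59 + ((-294 - 174*6²) - 1*14091) = -237*59 + ((-294 - 174*36) - 14091) = -13983 + ((-294 - 6264) - 14091) = -13983 + (-6558 - 14091) = -13983 - 20649 = -34632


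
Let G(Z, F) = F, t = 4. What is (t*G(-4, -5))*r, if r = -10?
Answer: 200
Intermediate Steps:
(t*G(-4, -5))*r = (4*(-5))*(-10) = -20*(-10) = 200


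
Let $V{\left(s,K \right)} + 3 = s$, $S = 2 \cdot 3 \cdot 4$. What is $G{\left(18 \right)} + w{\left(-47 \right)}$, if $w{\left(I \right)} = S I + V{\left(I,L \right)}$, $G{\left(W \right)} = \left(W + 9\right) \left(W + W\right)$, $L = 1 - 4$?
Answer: $-206$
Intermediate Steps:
$L = -3$ ($L = 1 - 4 = -3$)
$S = 24$ ($S = 2 \cdot 12 = 24$)
$V{\left(s,K \right)} = -3 + s$
$G{\left(W \right)} = 2 W \left(9 + W\right)$ ($G{\left(W \right)} = \left(9 + W\right) 2 W = 2 W \left(9 + W\right)$)
$w{\left(I \right)} = -3 + 25 I$ ($w{\left(I \right)} = 24 I + \left(-3 + I\right) = -3 + 25 I$)
$G{\left(18 \right)} + w{\left(-47 \right)} = 2 \cdot 18 \left(9 + 18\right) + \left(-3 + 25 \left(-47\right)\right) = 2 \cdot 18 \cdot 27 - 1178 = 972 - 1178 = -206$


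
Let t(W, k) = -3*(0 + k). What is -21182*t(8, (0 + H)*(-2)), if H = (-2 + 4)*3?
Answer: -762552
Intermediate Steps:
H = 6 (H = 2*3 = 6)
t(W, k) = -3*k
-21182*t(8, (0 + H)*(-2)) = -(-63546)*(0 + 6)*(-2) = -(-63546)*6*(-2) = -(-63546)*(-12) = -21182*36 = -762552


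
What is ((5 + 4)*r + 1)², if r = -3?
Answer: 676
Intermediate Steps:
((5 + 4)*r + 1)² = ((5 + 4)*(-3) + 1)² = (9*(-3) + 1)² = (-27 + 1)² = (-26)² = 676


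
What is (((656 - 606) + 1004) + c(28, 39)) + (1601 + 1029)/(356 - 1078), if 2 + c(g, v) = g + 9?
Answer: 391814/361 ≈ 1085.4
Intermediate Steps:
c(g, v) = 7 + g (c(g, v) = -2 + (g + 9) = -2 + (9 + g) = 7 + g)
(((656 - 606) + 1004) + c(28, 39)) + (1601 + 1029)/(356 - 1078) = (((656 - 606) + 1004) + (7 + 28)) + (1601 + 1029)/(356 - 1078) = ((50 + 1004) + 35) + 2630/(-722) = (1054 + 35) + 2630*(-1/722) = 1089 - 1315/361 = 391814/361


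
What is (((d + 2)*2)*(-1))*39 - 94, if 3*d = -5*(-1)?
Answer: -380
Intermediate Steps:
d = 5/3 (d = (-5*(-1))/3 = (1/3)*5 = 5/3 ≈ 1.6667)
(((d + 2)*2)*(-1))*39 - 94 = (((5/3 + 2)*2)*(-1))*39 - 94 = (((11/3)*2)*(-1))*39 - 94 = ((22/3)*(-1))*39 - 94 = -22/3*39 - 94 = -286 - 94 = -380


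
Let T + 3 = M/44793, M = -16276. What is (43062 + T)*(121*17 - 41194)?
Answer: -10783504332001/6399 ≈ -1.6852e+9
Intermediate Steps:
T = -150655/44793 (T = -3 - 16276/44793 = -150655/44793 ≈ -3.3634)
(43062 + T)*(121*17 - 41194) = (43062 - 150655/44793)*(121*17 - 41194) = 1928725511*(2057 - 41194)/44793 = (1928725511/44793)*(-39137) = -10783504332001/6399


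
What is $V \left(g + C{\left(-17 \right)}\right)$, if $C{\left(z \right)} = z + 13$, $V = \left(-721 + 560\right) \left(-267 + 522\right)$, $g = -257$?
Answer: $10715355$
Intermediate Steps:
$V = -41055$ ($V = \left(-161\right) 255 = -41055$)
$C{\left(z \right)} = 13 + z$
$V \left(g + C{\left(-17 \right)}\right) = - 41055 \left(-257 + \left(13 - 17\right)\right) = - 41055 \left(-257 - 4\right) = \left(-41055\right) \left(-261\right) = 10715355$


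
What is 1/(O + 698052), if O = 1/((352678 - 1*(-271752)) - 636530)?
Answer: 12100/8446429199 ≈ 1.4326e-6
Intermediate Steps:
O = -1/12100 (O = 1/((352678 + 271752) - 636530) = 1/(624430 - 636530) = 1/(-12100) = -1/12100 ≈ -8.2645e-5)
1/(O + 698052) = 1/(-1/12100 + 698052) = 1/(8446429199/12100) = 12100/8446429199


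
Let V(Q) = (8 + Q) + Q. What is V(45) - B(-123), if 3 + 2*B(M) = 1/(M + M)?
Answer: 48955/492 ≈ 99.502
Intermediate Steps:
V(Q) = 8 + 2*Q
B(M) = -3/2 + 1/(4*M) (B(M) = -3/2 + 1/(2*(M + M)) = -3/2 + 1/(2*((2*M))) = -3/2 + (1/(2*M))/2 = -3/2 + 1/(4*M))
V(45) - B(-123) = (8 + 2*45) - (1 - 6*(-123))/(4*(-123)) = (8 + 90) - (-1)*(1 + 738)/(4*123) = 98 - (-1)*739/(4*123) = 98 - 1*(-739/492) = 98 + 739/492 = 48955/492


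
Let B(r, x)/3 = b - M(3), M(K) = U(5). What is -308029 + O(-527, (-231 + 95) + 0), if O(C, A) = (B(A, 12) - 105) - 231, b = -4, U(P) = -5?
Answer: -308362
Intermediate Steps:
M(K) = -5
B(r, x) = 3 (B(r, x) = 3*(-4 - 1*(-5)) = 3*(-4 + 5) = 3*1 = 3)
O(C, A) = -333 (O(C, A) = (3 - 105) - 231 = -102 - 231 = -333)
-308029 + O(-527, (-231 + 95) + 0) = -308029 - 333 = -308362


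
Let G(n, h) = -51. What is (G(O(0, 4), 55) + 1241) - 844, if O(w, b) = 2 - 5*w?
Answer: 346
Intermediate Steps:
(G(O(0, 4), 55) + 1241) - 844 = (-51 + 1241) - 844 = 1190 - 844 = 346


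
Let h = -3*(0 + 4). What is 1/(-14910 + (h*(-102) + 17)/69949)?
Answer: -69949/1042938349 ≈ -6.7069e-5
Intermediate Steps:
h = -12 (h = -3*4 = -12)
1/(-14910 + (h*(-102) + 17)/69949) = 1/(-14910 + (-12*(-102) + 17)/69949) = 1/(-14910 + (1224 + 17)*(1/69949)) = 1/(-14910 + 1241*(1/69949)) = 1/(-14910 + 1241/69949) = 1/(-1042938349/69949) = -69949/1042938349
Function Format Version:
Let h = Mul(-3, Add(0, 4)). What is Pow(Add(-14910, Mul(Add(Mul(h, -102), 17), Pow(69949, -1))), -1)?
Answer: Rational(-69949, 1042938349) ≈ -6.7069e-5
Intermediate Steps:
h = -12 (h = Mul(-3, 4) = -12)
Pow(Add(-14910, Mul(Add(Mul(h, -102), 17), Pow(69949, -1))), -1) = Pow(Add(-14910, Mul(Add(Mul(-12, -102), 17), Pow(69949, -1))), -1) = Pow(Add(-14910, Mul(Add(1224, 17), Rational(1, 69949))), -1) = Pow(Add(-14910, Mul(1241, Rational(1, 69949))), -1) = Pow(Add(-14910, Rational(1241, 69949)), -1) = Pow(Rational(-1042938349, 69949), -1) = Rational(-69949, 1042938349)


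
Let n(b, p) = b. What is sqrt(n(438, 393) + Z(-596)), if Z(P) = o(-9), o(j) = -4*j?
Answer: sqrt(474) ≈ 21.772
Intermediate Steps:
Z(P) = 36 (Z(P) = -4*(-9) = 36)
sqrt(n(438, 393) + Z(-596)) = sqrt(438 + 36) = sqrt(474)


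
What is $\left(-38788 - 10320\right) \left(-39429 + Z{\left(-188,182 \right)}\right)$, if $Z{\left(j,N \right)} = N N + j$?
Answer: $318858244$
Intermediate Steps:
$Z{\left(j,N \right)} = j + N^{2}$ ($Z{\left(j,N \right)} = N^{2} + j = j + N^{2}$)
$\left(-38788 - 10320\right) \left(-39429 + Z{\left(-188,182 \right)}\right) = \left(-38788 - 10320\right) \left(-39429 - \left(188 - 182^{2}\right)\right) = - 49108 \left(-39429 + \left(-188 + 33124\right)\right) = - 49108 \left(-39429 + 32936\right) = \left(-49108\right) \left(-6493\right) = 318858244$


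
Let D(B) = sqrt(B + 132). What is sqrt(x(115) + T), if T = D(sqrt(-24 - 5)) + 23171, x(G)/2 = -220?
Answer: sqrt(22731 + sqrt(132 + I*sqrt(29))) ≈ 150.81 + 0.0008*I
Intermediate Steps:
x(G) = -440 (x(G) = 2*(-220) = -440)
D(B) = sqrt(132 + B)
T = 23171 + sqrt(132 + I*sqrt(29)) (T = sqrt(132 + sqrt(-24 - 5)) + 23171 = sqrt(132 + sqrt(-29)) + 23171 = sqrt(132 + I*sqrt(29)) + 23171 = 23171 + sqrt(132 + I*sqrt(29)) ≈ 23183.0 + 0.23431*I)
sqrt(x(115) + T) = sqrt(-440 + (23171 + sqrt(132 + I*sqrt(29)))) = sqrt(22731 + sqrt(132 + I*sqrt(29)))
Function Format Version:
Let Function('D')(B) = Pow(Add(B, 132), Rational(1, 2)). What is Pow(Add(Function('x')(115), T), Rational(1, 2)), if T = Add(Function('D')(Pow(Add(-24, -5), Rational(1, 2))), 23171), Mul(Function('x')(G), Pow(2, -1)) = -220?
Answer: Pow(Add(22731, Pow(Add(132, Mul(I, Pow(29, Rational(1, 2)))), Rational(1, 2))), Rational(1, 2)) ≈ Add(150.81, Mul(0.0008, I))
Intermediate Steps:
Function('x')(G) = -440 (Function('x')(G) = Mul(2, -220) = -440)
Function('D')(B) = Pow(Add(132, B), Rational(1, 2))
T = Add(23171, Pow(Add(132, Mul(I, Pow(29, Rational(1, 2)))), Rational(1, 2))) (T = Add(Pow(Add(132, Pow(Add(-24, -5), Rational(1, 2))), Rational(1, 2)), 23171) = Add(Pow(Add(132, Pow(-29, Rational(1, 2))), Rational(1, 2)), 23171) = Add(Pow(Add(132, Mul(I, Pow(29, Rational(1, 2)))), Rational(1, 2)), 23171) = Add(23171, Pow(Add(132, Mul(I, Pow(29, Rational(1, 2)))), Rational(1, 2))) ≈ Add(23183., Mul(0.23431, I)))
Pow(Add(Function('x')(115), T), Rational(1, 2)) = Pow(Add(-440, Add(23171, Pow(Add(132, Mul(I, Pow(29, Rational(1, 2)))), Rational(1, 2)))), Rational(1, 2)) = Pow(Add(22731, Pow(Add(132, Mul(I, Pow(29, Rational(1, 2)))), Rational(1, 2))), Rational(1, 2))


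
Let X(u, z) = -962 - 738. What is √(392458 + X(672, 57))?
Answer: √390758 ≈ 625.11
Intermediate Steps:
X(u, z) = -1700
√(392458 + X(672, 57)) = √(392458 - 1700) = √390758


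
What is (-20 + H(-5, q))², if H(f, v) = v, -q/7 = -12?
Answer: 4096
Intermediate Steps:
q = 84 (q = -7*(-12) = 84)
(-20 + H(-5, q))² = (-20 + 84)² = 64² = 4096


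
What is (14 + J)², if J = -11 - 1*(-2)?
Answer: 25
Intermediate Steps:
J = -9 (J = -11 + 2 = -9)
(14 + J)² = (14 - 9)² = 5² = 25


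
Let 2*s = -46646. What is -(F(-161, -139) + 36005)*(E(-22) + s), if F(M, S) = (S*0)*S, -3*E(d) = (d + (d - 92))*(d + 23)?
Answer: 2514337165/3 ≈ 8.3811e+8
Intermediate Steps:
s = -23323 (s = (1/2)*(-46646) = -23323)
E(d) = -(-92 + 2*d)*(23 + d)/3 (E(d) = -(d + (d - 92))*(d + 23)/3 = -(d + (-92 + d))*(23 + d)/3 = -(-92 + 2*d)*(23 + d)/3)
F(M, S) = 0 (F(M, S) = 0*S = 0)
-(F(-161, -139) + 36005)*(E(-22) + s) = -(0 + 36005)*((2116/3 - 2/3*(-22)**2 + (46/3)*(-22)) - 23323) = -36005*((2116/3 - 2/3*484 - 1012/3) - 23323) = -36005*((2116/3 - 968/3 - 1012/3) - 23323) = -36005*(136/3 - 23323) = -36005*(-69833)/3 = -1*(-2514337165/3) = 2514337165/3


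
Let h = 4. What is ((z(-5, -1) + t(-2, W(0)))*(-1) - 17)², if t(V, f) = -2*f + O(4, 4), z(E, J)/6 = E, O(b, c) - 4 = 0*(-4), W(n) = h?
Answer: 289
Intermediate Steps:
W(n) = 4
O(b, c) = 4 (O(b, c) = 4 + 0*(-4) = 4 + 0 = 4)
z(E, J) = 6*E
t(V, f) = 4 - 2*f (t(V, f) = -2*f + 4 = 4 - 2*f)
((z(-5, -1) + t(-2, W(0)))*(-1) - 17)² = ((6*(-5) + (4 - 2*4))*(-1) - 17)² = ((-30 + (4 - 8))*(-1) - 17)² = ((-30 - 4)*(-1) - 17)² = (-34*(-1) - 17)² = (34 - 17)² = 17² = 289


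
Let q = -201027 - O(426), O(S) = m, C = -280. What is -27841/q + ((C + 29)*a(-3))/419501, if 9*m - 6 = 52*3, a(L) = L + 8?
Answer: 11427015866/84338578545 ≈ 0.13549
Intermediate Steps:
a(L) = 8 + L
m = 18 (m = ⅔ + (52*3)/9 = ⅔ + (⅑)*156 = ⅔ + 52/3 = 18)
O(S) = 18
q = -201045 (q = -201027 - 1*18 = -201027 - 18 = -201045)
-27841/q + ((C + 29)*a(-3))/419501 = -27841/(-201045) + ((-280 + 29)*(8 - 3))/419501 = -27841*(-1/201045) - 251*5*(1/419501) = 27841/201045 - 1255*1/419501 = 27841/201045 - 1255/419501 = 11427015866/84338578545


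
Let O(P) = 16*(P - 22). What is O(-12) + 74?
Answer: -470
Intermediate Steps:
O(P) = -352 + 16*P (O(P) = 16*(-22 + P) = -352 + 16*P)
O(-12) + 74 = (-352 + 16*(-12)) + 74 = (-352 - 192) + 74 = -544 + 74 = -470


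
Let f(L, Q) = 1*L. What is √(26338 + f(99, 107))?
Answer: √26437 ≈ 162.59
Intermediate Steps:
f(L, Q) = L
√(26338 + f(99, 107)) = √(26338 + 99) = √26437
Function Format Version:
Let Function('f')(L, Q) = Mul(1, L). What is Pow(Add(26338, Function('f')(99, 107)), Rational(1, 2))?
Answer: Pow(26437, Rational(1, 2)) ≈ 162.59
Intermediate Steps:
Function('f')(L, Q) = L
Pow(Add(26338, Function('f')(99, 107)), Rational(1, 2)) = Pow(Add(26338, 99), Rational(1, 2)) = Pow(26437, Rational(1, 2))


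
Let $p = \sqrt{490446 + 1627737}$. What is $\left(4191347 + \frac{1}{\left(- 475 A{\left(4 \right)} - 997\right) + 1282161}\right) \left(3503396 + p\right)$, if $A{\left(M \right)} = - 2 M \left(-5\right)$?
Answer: $\frac{4633387735078752741}{315541} + \frac{5290167294909 \sqrt{2118183}}{1262164} \approx 1.469 \cdot 10^{13}$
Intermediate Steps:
$A{\left(M \right)} = 10 M$
$p = \sqrt{2118183} \approx 1455.4$
$\left(4191347 + \frac{1}{\left(- 475 A{\left(4 \right)} - 997\right) + 1282161}\right) \left(3503396 + p\right) = \left(4191347 + \frac{1}{\left(- 475 \cdot 10 \cdot 4 - 997\right) + 1282161}\right) \left(3503396 + \sqrt{2118183}\right) = \left(4191347 + \frac{1}{\left(\left(-475\right) 40 - 997\right) + 1282161}\right) \left(3503396 + \sqrt{2118183}\right) = \left(4191347 + \frac{1}{\left(-19000 - 997\right) + 1282161}\right) \left(3503396 + \sqrt{2118183}\right) = \left(4191347 + \frac{1}{-19997 + 1282161}\right) \left(3503396 + \sqrt{2118183}\right) = \left(4191347 + \frac{1}{1262164}\right) \left(3503396 + \sqrt{2118183}\right) = \frac{5290167294909 \left(3503396 + \sqrt{2118183}\right)}{1262164} = \frac{4633387735078752741}{315541} + \frac{5290167294909 \sqrt{2118183}}{1262164}$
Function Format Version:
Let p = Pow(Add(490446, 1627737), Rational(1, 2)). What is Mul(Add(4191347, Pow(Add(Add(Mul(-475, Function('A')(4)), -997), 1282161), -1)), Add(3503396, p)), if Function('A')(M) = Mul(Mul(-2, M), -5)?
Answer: Add(Rational(4633387735078752741, 315541), Mul(Rational(5290167294909, 1262164), Pow(2118183, Rational(1, 2)))) ≈ 1.4690e+13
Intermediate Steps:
Function('A')(M) = Mul(10, M)
p = Pow(2118183, Rational(1, 2)) ≈ 1455.4
Mul(Add(4191347, Pow(Add(Add(Mul(-475, Function('A')(4)), -997), 1282161), -1)), Add(3503396, p)) = Mul(Add(4191347, Pow(Add(Add(Mul(-475, Mul(10, 4)), -997), 1282161), -1)), Add(3503396, Pow(2118183, Rational(1, 2)))) = Mul(Add(4191347, Pow(Add(Add(Mul(-475, 40), -997), 1282161), -1)), Add(3503396, Pow(2118183, Rational(1, 2)))) = Mul(Add(4191347, Pow(Add(Add(-19000, -997), 1282161), -1)), Add(3503396, Pow(2118183, Rational(1, 2)))) = Mul(Add(4191347, Pow(Add(-19997, 1282161), -1)), Add(3503396, Pow(2118183, Rational(1, 2)))) = Mul(Add(4191347, Pow(1262164, -1)), Add(3503396, Pow(2118183, Rational(1, 2)))) = Mul(Add(4191347, Rational(1, 1262164)), Add(3503396, Pow(2118183, Rational(1, 2)))) = Mul(Rational(5290167294909, 1262164), Add(3503396, Pow(2118183, Rational(1, 2)))) = Add(Rational(4633387735078752741, 315541), Mul(Rational(5290167294909, 1262164), Pow(2118183, Rational(1, 2))))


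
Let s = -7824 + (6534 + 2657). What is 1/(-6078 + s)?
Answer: -1/4711 ≈ -0.00021227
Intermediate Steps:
s = 1367 (s = -7824 + 9191 = 1367)
1/(-6078 + s) = 1/(-6078 + 1367) = 1/(-4711) = -1/4711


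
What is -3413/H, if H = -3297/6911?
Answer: 23587243/3297 ≈ 7154.2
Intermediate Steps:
H = -3297/6911 (H = -3297*1/6911 = -3297/6911 ≈ -0.47707)
-3413/H = -3413/(-3297/6911) = -3413*(-6911/3297) = 23587243/3297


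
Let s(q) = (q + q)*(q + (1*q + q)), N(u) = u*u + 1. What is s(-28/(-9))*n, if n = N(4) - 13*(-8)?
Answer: 189728/27 ≈ 7027.0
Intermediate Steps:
N(u) = 1 + u² (N(u) = u² + 1 = 1 + u²)
s(q) = 6*q² (s(q) = (2*q)*(q + (q + q)) = (2*q)*(q + 2*q) = (2*q)*(3*q) = 6*q²)
n = 121 (n = (1 + 4²) - 13*(-8) = (1 + 16) + 104 = 17 + 104 = 121)
s(-28/(-9))*n = (6*(-28/(-9))²)*121 = (6*(-28*(-⅑))²)*121 = (6*(28/9)²)*121 = (6*(784/81))*121 = (1568/27)*121 = 189728/27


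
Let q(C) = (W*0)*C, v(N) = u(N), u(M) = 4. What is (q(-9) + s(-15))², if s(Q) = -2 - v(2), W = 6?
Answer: 36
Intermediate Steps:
v(N) = 4
s(Q) = -6 (s(Q) = -2 - 1*4 = -2 - 4 = -6)
q(C) = 0 (q(C) = (6*0)*C = 0*C = 0)
(q(-9) + s(-15))² = (0 - 6)² = (-6)² = 36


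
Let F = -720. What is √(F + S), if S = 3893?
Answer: √3173 ≈ 56.329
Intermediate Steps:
√(F + S) = √(-720 + 3893) = √3173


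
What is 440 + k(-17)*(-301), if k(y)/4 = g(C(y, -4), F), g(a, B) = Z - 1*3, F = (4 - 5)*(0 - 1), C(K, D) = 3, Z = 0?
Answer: 4052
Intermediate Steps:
F = 1 (F = -1*(-1) = 1)
g(a, B) = -3 (g(a, B) = 0 - 1*3 = 0 - 3 = -3)
k(y) = -12 (k(y) = 4*(-3) = -12)
440 + k(-17)*(-301) = 440 - 12*(-301) = 440 + 3612 = 4052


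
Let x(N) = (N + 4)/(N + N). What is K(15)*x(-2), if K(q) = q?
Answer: -15/2 ≈ -7.5000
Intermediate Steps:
x(N) = (4 + N)/(2*N) (x(N) = (4 + N)/((2*N)) = (4 + N)*(1/(2*N)) = (4 + N)/(2*N))
K(15)*x(-2) = 15*((½)*(4 - 2)/(-2)) = 15*((½)*(-½)*2) = 15*(-½) = -15/2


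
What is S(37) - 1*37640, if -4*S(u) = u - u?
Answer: -37640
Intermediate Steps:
S(u) = 0 (S(u) = -(u - u)/4 = -¼*0 = 0)
S(37) - 1*37640 = 0 - 1*37640 = 0 - 37640 = -37640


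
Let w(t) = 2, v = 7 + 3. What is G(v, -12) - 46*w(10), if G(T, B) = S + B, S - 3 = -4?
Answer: -105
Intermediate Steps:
S = -1 (S = 3 - 4 = -1)
v = 10
G(T, B) = -1 + B
G(v, -12) - 46*w(10) = (-1 - 12) - 46*2 = -13 - 92 = -105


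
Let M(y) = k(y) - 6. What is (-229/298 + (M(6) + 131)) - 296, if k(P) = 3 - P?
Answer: -52081/298 ≈ -174.77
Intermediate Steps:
M(y) = -3 - y (M(y) = (3 - y) - 6 = -3 - y)
(-229/298 + (M(6) + 131)) - 296 = (-229/298 + ((-3 - 1*6) + 131)) - 296 = (-229*1/298 + ((-3 - 6) + 131)) - 296 = (-229/298 + (-9 + 131)) - 296 = (-229/298 + 122) - 296 = 36127/298 - 296 = -52081/298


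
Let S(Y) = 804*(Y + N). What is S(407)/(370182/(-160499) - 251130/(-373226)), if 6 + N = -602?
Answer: 537803745170972/5436412959 ≈ 98926.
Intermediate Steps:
N = -608 (N = -6 - 602 = -608)
S(Y) = -488832 + 804*Y (S(Y) = 804*(Y - 608) = 804*(-608 + Y) = -488832 + 804*Y)
S(407)/(370182/(-160499) - 251130/(-373226)) = (-488832 + 804*407)/(370182/(-160499) - 251130/(-373226)) = (-488832 + 327228)/(370182*(-1/160499) - 251130*(-1/373226)) = -161604/(-370182/160499 + 125565/186613) = -161604/(-48927716631/29951199887) = -161604*(-29951199887/48927716631) = 537803745170972/5436412959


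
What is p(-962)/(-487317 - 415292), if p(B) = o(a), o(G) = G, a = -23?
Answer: 23/902609 ≈ 2.5482e-5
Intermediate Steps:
p(B) = -23
p(-962)/(-487317 - 415292) = -23/(-487317 - 415292) = -23/(-902609) = -23*(-1/902609) = 23/902609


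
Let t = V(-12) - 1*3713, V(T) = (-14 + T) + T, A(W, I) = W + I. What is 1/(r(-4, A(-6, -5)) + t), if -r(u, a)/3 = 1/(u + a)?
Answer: -5/18754 ≈ -0.00026661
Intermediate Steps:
A(W, I) = I + W
V(T) = -14 + 2*T
r(u, a) = -3/(a + u) (r(u, a) = -3/(u + a) = -3/(a + u))
t = -3751 (t = (-14 + 2*(-12)) - 1*3713 = (-14 - 24) - 3713 = -38 - 3713 = -3751)
1/(r(-4, A(-6, -5)) + t) = 1/(-3/((-5 - 6) - 4) - 3751) = 1/(-3/(-11 - 4) - 3751) = 1/(-3/(-15) - 3751) = 1/(-3*(-1/15) - 3751) = 1/(⅕ - 3751) = 1/(-18754/5) = -5/18754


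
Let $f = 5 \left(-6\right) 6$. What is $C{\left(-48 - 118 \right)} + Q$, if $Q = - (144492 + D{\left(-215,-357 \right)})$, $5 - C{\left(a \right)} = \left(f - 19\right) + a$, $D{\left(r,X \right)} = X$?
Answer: $-143765$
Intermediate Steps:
$f = -180$ ($f = \left(-30\right) 6 = -180$)
$C{\left(a \right)} = 204 - a$ ($C{\left(a \right)} = 5 - \left(\left(-180 - 19\right) + a\right) = 5 - \left(-199 + a\right) = 204 - a$)
$Q = -144135$ ($Q = - (144492 - 357) = \left(-1\right) 144135 = -144135$)
$C{\left(-48 - 118 \right)} + Q = \left(204 - \left(-48 - 118\right)\right) - 144135 = \left(204 - -166\right) - 144135 = \left(204 + 166\right) - 144135 = 370 - 144135 = -143765$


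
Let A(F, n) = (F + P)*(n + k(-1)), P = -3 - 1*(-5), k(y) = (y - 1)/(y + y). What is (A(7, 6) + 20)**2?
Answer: 6889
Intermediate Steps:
k(y) = (-1 + y)/(2*y) (k(y) = (-1 + y)/((2*y)) = (-1 + y)*(1/(2*y)) = (-1 + y)/(2*y))
P = 2 (P = -3 + 5 = 2)
A(F, n) = (1 + n)*(2 + F) (A(F, n) = (F + 2)*(n + (1/2)*(-1 - 1)/(-1)) = (2 + F)*(n + (1/2)*(-1)*(-2)) = (2 + F)*(n + 1) = (2 + F)*(1 + n) = (1 + n)*(2 + F))
(A(7, 6) + 20)**2 = ((2 + 7 + 2*6 + 7*6) + 20)**2 = ((2 + 7 + 12 + 42) + 20)**2 = (63 + 20)**2 = 83**2 = 6889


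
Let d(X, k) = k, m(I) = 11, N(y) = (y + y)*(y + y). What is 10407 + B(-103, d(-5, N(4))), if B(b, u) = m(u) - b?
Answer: 10521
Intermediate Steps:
N(y) = 4*y² (N(y) = (2*y)*(2*y) = 4*y²)
B(b, u) = 11 - b
10407 + B(-103, d(-5, N(4))) = 10407 + (11 - 1*(-103)) = 10407 + (11 + 103) = 10407 + 114 = 10521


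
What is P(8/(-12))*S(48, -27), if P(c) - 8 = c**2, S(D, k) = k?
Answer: -228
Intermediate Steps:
P(c) = 8 + c**2
P(8/(-12))*S(48, -27) = (8 + (8/(-12))**2)*(-27) = (8 + (8*(-1/12))**2)*(-27) = (8 + (-2/3)**2)*(-27) = (8 + 4/9)*(-27) = (76/9)*(-27) = -228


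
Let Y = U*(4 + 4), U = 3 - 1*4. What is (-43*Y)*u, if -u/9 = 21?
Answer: -65016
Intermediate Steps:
u = -189 (u = -9*21 = -189)
U = -1 (U = 3 - 4 = -1)
Y = -8 (Y = -(4 + 4) = -1*8 = -8)
(-43*Y)*u = -43*(-8)*(-189) = 344*(-189) = -65016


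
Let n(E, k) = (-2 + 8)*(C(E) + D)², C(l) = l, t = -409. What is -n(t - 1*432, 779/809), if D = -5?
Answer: -4294296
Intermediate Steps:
n(E, k) = 6*(-5 + E)² (n(E, k) = (-2 + 8)*(E - 5)² = 6*(-5 + E)²)
-n(t - 1*432, 779/809) = -6*(-5 + (-409 - 1*432))² = -6*(-5 + (-409 - 432))² = -6*(-5 - 841)² = -6*(-846)² = -6*715716 = -1*4294296 = -4294296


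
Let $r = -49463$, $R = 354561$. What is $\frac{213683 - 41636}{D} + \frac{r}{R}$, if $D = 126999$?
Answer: $\frac{6079933870}{5003210271} \approx 1.2152$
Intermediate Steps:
$\frac{213683 - 41636}{D} + \frac{r}{R} = \frac{213683 - 41636}{126999} - \frac{49463}{354561} = 172047 \cdot \frac{1}{126999} - \frac{49463}{354561} = \frac{57349}{42333} - \frac{49463}{354561} = \frac{6079933870}{5003210271}$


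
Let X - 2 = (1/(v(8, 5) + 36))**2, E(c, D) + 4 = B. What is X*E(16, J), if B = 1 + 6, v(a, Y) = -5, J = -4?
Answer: 5769/961 ≈ 6.0031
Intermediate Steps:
B = 7
E(c, D) = 3 (E(c, D) = -4 + 7 = 3)
X = 1923/961 (X = 2 + (1/(-5 + 36))**2 = 2 + (1/31)**2 = 2 + 1/961 = 1923/961 ≈ 2.0010)
X*E(16, J) = (1923/961)*3 = 5769/961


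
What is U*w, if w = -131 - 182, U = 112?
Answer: -35056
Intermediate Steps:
w = -313
U*w = 112*(-313) = -35056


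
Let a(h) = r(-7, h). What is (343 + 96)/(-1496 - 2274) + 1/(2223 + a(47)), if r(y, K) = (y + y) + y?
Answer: -240727/2075385 ≈ -0.11599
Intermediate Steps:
r(y, K) = 3*y (r(y, K) = 2*y + y = 3*y)
a(h) = -21 (a(h) = 3*(-7) = -21)
(343 + 96)/(-1496 - 2274) + 1/(2223 + a(47)) = (343 + 96)/(-1496 - 2274) + 1/(2223 - 21) = 439/(-3770) + 1/2202 = 439*(-1/3770) + 1/2202 = -439/3770 + 1/2202 = -240727/2075385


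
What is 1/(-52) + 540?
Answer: 28079/52 ≈ 539.98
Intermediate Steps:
1/(-52) + 540 = -1/52 + 540 = 28079/52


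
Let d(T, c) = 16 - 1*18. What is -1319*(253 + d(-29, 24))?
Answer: -331069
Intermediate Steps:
d(T, c) = -2 (d(T, c) = 16 - 18 = -2)
-1319*(253 + d(-29, 24)) = -1319*(253 - 2) = -1319*251 = -331069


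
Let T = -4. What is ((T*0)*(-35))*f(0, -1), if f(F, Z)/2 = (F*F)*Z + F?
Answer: 0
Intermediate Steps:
f(F, Z) = 2*F + 2*Z*F**2 (f(F, Z) = 2*((F*F)*Z + F) = 2*(F**2*Z + F) = 2*(Z*F**2 + F) = 2*(F + Z*F**2) = 2*F + 2*Z*F**2)
((T*0)*(-35))*f(0, -1) = (-4*0*(-35))*(2*0*(1 + 0*(-1))) = (0*(-35))*(2*0*(1 + 0)) = 0*(2*0*1) = 0*0 = 0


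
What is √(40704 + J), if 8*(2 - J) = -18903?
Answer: √689102/4 ≈ 207.53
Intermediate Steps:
J = 18919/8 (J = 2 - ⅛*(-18903) = 2 + 18903/8 = 18919/8 ≈ 2364.9)
√(40704 + J) = √(40704 + 18919/8) = √(344551/8) = √689102/4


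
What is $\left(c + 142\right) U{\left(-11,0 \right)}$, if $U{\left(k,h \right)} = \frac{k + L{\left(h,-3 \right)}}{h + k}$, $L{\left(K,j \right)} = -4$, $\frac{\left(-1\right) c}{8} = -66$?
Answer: $\frac{10050}{11} \approx 913.64$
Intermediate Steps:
$c = 528$ ($c = \left(-8\right) \left(-66\right) = 528$)
$U{\left(k,h \right)} = \frac{-4 + k}{h + k}$ ($U{\left(k,h \right)} = \frac{k - 4}{h + k} = \frac{-4 + k}{h + k}$)
$\left(c + 142\right) U{\left(-11,0 \right)} = \left(528 + 142\right) \frac{-4 - 11}{0 - 11} = 670 \frac{1}{-11} \left(-15\right) = 670 \left(\left(- \frac{1}{11}\right) \left(-15\right)\right) = 670 \cdot \frac{15}{11} = \frac{10050}{11}$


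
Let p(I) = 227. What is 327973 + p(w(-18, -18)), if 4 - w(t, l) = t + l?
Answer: 328200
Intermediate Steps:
w(t, l) = 4 - l - t (w(t, l) = 4 - (t + l) = 4 - (l + t) = 4 + (-l - t) = 4 - l - t)
327973 + p(w(-18, -18)) = 327973 + 227 = 328200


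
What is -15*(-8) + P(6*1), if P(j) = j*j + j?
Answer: 162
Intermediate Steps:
P(j) = j + j**2 (P(j) = j**2 + j = j + j**2)
-15*(-8) + P(6*1) = -15*(-8) + (6*1)*(1 + 6*1) = 120 + 6*(1 + 6) = 120 + 6*7 = 120 + 42 = 162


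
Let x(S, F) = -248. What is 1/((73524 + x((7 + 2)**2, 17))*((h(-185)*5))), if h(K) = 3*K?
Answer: -1/203340900 ≈ -4.9179e-9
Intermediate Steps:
1/((73524 + x((7 + 2)**2, 17))*((h(-185)*5))) = 1/((73524 - 248)*(((3*(-185))*5))) = 1/(73276*((-555*5))) = (1/73276)/(-2775) = (1/73276)*(-1/2775) = -1/203340900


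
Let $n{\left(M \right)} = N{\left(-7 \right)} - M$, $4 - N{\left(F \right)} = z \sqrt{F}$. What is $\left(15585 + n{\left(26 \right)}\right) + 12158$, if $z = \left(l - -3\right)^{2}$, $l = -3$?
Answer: $27721$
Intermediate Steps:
$z = 0$ ($z = \left(-3 - -3\right)^{2} = \left(-3 + 3\right)^{2} = 0^{2} = 0$)
$N{\left(F \right)} = 4$ ($N{\left(F \right)} = 4 - 0 \sqrt{F} = 4 - 0 = 4 + 0 = 4$)
$n{\left(M \right)} = 4 - M$
$\left(15585 + n{\left(26 \right)}\right) + 12158 = \left(15585 + \left(4 - 26\right)\right) + 12158 = \left(15585 - 22\right) + 12158 = 15563 + 12158 = 27721$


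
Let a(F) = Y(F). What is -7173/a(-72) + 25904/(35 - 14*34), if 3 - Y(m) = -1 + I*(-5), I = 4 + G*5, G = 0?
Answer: -1261663/3528 ≈ -357.61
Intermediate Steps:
I = 4 (I = 4 + 0*5 = 4 + 0 = 4)
Y(m) = 24 (Y(m) = 3 - (-1 + 4*(-5)) = 3 - (-1 - 20) = 3 - 1*(-21) = 3 + 21 = 24)
a(F) = 24
-7173/a(-72) + 25904/(35 - 14*34) = -7173/24 + 25904/(35 - 14*34) = -7173*1/24 + 25904/(35 - 476) = -2391/8 + 25904/(-441) = -2391/8 + 25904*(-1/441) = -2391/8 - 25904/441 = -1261663/3528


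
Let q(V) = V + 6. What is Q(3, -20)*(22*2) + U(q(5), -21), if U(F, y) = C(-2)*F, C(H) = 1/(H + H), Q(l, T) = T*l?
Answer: -10571/4 ≈ -2642.8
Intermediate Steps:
q(V) = 6 + V
C(H) = 1/(2*H)
U(F, y) = -F/4 (U(F, y) = ((½)/(-2))*F = ((½)*(-½))*F = -F/4)
Q(3, -20)*(22*2) + U(q(5), -21) = (-20*3)*(22*2) - (6 + 5)/4 = -60*44 - ¼*11 = -2640 - 11/4 = -10571/4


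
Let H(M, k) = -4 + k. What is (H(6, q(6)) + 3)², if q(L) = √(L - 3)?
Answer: (-1 + √3)² ≈ 0.53590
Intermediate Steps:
q(L) = √(-3 + L)
(H(6, q(6)) + 3)² = ((-4 + √(-3 + 6)) + 3)² = ((-4 + √3) + 3)² = (-1 + √3)²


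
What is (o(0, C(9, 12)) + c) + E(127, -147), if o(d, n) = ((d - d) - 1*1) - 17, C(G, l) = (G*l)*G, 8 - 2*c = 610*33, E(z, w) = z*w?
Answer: -28748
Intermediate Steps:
E(z, w) = w*z
c = -10061 (c = 4 - 305*33 = 4 - ½*20130 = 4 - 10065 = -10061)
C(G, l) = l*G²
o(d, n) = -18 (o(d, n) = (0 - 1) - 17 = -1 - 17 = -18)
(o(0, C(9, 12)) + c) + E(127, -147) = (-18 - 10061) - 147*127 = -10079 - 18669 = -28748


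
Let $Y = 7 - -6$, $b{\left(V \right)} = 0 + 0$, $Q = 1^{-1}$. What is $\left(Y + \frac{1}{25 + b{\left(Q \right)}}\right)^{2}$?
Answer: $\frac{106276}{625} \approx 170.04$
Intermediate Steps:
$Q = 1$
$b{\left(V \right)} = 0$
$Y = 13$ ($Y = 7 + \left(\left(-3 + 6\right) + 3\right) = 7 + \left(3 + 3\right) = 7 + 6 = 13$)
$\left(Y + \frac{1}{25 + b{\left(Q \right)}}\right)^{2} = \left(13 + \frac{1}{25 + 0}\right)^{2} = \left(13 + \frac{1}{25}\right)^{2} = \left(\frac{326}{25}\right)^{2} = \frac{106276}{625}$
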